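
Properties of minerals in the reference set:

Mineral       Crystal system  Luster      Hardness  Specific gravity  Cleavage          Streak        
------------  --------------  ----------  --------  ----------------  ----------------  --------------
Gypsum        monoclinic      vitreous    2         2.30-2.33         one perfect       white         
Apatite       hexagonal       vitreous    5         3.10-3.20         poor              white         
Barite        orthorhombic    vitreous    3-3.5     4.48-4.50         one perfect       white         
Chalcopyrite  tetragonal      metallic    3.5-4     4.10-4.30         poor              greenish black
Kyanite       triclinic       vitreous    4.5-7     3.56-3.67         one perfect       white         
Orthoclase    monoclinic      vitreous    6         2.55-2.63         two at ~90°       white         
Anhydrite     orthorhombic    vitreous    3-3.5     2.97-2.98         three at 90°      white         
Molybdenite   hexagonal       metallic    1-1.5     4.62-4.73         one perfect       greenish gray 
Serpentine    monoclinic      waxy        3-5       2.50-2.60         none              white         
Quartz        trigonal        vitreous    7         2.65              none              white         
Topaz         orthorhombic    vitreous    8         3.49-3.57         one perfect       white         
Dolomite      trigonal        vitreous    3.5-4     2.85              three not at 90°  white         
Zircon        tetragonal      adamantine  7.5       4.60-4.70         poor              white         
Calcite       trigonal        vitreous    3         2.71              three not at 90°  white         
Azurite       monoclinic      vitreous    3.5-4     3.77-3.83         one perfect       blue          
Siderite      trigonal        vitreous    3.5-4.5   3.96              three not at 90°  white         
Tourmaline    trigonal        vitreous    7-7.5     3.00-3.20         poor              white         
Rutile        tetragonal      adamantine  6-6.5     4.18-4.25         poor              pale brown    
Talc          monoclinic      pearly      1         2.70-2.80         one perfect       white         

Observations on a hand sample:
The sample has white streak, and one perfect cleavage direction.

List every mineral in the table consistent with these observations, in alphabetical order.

White streak excludes Chalcopyrite, Molybdenite, Azurite, Rutile.
One perfect cleavage direction — narrows the field to Gypsum, Barite, Kyanite, Topaz, Talc.
Remaining candidates: Barite, Gypsum, Kyanite, Talc, Topaz.

Barite, Gypsum, Kyanite, Talc, Topaz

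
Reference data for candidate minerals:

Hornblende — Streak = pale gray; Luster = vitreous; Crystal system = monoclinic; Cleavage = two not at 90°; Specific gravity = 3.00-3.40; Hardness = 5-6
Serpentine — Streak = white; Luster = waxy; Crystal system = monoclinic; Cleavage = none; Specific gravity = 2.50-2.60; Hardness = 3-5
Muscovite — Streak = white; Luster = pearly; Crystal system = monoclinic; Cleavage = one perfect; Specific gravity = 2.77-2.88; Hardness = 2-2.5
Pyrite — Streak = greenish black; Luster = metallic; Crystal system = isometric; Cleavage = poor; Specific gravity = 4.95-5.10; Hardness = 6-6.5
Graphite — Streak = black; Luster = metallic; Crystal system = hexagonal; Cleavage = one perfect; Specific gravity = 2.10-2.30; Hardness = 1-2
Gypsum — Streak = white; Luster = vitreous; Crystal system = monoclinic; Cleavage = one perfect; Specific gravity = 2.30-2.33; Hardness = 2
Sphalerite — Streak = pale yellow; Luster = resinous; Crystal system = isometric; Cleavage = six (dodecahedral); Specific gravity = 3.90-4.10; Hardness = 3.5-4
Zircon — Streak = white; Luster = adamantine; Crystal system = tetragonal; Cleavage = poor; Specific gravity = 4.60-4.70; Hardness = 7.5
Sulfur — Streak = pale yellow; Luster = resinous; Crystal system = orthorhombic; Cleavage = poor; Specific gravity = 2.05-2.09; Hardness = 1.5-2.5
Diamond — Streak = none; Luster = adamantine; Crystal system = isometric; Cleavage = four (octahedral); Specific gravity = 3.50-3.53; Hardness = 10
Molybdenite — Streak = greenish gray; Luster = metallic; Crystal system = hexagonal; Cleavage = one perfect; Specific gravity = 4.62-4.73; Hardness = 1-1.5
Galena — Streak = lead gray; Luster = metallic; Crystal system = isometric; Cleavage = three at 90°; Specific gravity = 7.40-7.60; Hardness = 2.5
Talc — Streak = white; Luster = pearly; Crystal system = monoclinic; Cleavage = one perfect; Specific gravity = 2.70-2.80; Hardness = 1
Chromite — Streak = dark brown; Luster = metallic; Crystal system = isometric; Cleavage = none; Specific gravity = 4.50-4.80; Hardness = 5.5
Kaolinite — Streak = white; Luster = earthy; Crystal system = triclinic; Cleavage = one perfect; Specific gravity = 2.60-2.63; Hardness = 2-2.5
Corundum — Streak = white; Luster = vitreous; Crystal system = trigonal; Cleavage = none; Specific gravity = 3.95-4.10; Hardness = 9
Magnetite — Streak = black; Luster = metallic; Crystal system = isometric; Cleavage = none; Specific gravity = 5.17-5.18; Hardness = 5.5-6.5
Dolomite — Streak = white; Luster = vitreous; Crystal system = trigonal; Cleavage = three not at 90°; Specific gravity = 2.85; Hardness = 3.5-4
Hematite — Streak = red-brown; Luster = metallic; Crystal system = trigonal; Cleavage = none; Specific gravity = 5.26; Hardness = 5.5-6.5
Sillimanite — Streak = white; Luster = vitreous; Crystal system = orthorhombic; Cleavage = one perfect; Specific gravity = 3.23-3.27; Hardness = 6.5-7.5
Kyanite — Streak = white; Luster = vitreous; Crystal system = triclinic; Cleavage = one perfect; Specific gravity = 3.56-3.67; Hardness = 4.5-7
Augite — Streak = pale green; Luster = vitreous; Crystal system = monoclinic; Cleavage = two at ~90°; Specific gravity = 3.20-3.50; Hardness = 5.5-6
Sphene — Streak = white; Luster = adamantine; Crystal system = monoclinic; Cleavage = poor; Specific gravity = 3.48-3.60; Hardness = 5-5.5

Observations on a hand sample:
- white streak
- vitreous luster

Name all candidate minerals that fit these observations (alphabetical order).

Corundum, Dolomite, Gypsum, Kyanite, Sillimanite

White streak — Serpentine, Muscovite, Gypsum, Zircon, Talc, Kaolinite, Corundum, Dolomite, Sillimanite, Kyanite, Sphene remain.
Vitreous luster — narrows the field to Gypsum, Corundum, Dolomite, Sillimanite, Kyanite.
The minerals that satisfy all observations are Corundum, Dolomite, Gypsum, Kyanite, Sillimanite.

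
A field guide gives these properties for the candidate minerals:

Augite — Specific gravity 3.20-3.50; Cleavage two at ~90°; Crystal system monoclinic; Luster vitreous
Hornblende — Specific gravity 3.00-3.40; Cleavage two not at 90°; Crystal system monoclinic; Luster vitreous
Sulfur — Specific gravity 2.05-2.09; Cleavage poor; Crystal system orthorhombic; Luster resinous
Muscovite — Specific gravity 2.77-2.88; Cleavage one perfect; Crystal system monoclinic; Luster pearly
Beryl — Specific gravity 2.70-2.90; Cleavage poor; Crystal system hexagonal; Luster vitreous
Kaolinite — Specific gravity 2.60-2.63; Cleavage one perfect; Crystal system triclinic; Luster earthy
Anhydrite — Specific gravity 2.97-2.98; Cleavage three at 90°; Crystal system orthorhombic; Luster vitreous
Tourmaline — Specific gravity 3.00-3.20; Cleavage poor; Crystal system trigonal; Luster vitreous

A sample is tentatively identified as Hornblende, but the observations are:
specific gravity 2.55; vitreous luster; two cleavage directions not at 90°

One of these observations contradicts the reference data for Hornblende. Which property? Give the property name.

specific gravity

Specific gravity 2.55: Hornblende has SG 3.00-3.40 — does not match.
Vitreous luster: Hornblende has vitreous luster — agrees.
Two cleavage directions not at 90°: Hornblende has cleavage two not at 90° — agrees.
Everything matches except the specific gravity.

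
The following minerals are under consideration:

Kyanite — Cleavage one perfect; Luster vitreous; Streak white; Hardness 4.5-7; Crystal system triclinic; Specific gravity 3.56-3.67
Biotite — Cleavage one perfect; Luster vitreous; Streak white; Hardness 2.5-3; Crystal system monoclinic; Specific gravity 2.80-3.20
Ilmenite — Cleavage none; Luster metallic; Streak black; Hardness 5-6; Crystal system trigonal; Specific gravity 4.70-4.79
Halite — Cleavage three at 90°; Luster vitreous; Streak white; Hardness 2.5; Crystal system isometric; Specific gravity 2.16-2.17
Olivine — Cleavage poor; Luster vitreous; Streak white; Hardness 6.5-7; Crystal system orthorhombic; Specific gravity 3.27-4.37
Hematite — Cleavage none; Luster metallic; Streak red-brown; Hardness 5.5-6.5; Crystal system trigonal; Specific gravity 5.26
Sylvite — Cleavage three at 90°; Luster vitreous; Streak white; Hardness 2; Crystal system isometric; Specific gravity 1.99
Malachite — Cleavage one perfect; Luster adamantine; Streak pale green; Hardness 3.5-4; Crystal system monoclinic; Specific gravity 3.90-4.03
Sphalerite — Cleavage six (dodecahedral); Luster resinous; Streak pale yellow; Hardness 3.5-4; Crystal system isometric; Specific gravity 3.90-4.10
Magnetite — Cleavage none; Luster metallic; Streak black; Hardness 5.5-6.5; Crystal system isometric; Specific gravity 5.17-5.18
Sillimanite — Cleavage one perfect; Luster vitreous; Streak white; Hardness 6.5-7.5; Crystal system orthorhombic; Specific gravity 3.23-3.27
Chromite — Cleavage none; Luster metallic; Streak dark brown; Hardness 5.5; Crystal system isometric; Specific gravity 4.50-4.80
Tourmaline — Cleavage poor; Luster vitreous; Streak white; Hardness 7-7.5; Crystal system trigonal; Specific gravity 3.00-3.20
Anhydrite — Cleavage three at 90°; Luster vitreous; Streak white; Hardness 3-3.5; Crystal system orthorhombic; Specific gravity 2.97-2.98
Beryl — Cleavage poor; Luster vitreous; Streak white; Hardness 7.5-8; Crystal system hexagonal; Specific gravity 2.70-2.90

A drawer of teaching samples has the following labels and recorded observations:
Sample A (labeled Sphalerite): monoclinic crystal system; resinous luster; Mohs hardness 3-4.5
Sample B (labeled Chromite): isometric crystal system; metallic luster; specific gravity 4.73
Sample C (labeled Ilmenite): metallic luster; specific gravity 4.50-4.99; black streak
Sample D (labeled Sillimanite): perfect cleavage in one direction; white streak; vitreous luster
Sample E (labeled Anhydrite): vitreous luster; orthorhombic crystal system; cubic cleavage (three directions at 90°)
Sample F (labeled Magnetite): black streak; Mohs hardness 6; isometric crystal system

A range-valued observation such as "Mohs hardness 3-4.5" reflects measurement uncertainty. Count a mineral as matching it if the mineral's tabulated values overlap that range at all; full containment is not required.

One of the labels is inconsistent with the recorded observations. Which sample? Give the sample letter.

Sample A: monoclinic crystal system is outside the reference for Sphalerite (isometric system) — mislabeled.
Sample B: all recorded properties match Chromite.
Sample C: all recorded properties match Ilmenite.
Sample D: all recorded properties match Sillimanite.
Sample E: all recorded properties match Anhydrite.
Sample F: all recorded properties match Magnetite.
The mislabeled specimen is A.

A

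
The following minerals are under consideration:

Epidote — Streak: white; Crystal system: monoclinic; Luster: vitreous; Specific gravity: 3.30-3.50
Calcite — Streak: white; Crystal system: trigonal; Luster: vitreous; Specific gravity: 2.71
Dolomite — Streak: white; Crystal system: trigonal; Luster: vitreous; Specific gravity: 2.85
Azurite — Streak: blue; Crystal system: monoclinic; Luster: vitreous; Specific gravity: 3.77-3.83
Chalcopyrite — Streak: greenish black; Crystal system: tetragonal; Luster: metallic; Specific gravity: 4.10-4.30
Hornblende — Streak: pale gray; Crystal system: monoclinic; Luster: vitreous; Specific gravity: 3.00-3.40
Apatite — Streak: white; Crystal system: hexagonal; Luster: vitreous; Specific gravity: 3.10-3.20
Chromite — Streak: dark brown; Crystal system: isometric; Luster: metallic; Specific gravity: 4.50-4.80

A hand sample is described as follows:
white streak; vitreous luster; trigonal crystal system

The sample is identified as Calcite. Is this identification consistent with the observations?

White streak — fits Calcite (white streak).
Vitreous luster — fits Calcite (vitreous luster).
Trigonal crystal system — fits Calcite (trigonal system).
Nothing contradicts Calcite.

Consistent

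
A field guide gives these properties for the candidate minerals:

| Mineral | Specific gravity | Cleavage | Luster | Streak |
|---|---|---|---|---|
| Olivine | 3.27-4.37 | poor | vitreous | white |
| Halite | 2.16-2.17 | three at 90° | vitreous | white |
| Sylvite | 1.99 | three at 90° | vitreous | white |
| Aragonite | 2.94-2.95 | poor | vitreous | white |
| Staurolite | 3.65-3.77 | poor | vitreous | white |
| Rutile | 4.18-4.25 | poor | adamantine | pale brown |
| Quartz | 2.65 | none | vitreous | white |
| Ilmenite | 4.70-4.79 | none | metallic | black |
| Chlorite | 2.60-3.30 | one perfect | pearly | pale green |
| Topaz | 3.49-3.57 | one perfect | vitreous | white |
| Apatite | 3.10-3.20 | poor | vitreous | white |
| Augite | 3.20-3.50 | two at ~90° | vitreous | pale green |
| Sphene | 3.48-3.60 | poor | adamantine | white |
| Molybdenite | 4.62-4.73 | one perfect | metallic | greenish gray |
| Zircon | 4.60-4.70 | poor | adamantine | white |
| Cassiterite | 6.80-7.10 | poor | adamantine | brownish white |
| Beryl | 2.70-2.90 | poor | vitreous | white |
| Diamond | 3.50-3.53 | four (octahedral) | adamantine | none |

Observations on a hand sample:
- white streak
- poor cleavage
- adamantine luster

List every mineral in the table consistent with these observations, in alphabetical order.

Sphene, Zircon

White streak — narrows the field to Olivine, Halite, Sylvite, Aragonite, Staurolite, Quartz, Topaz, Apatite, Sphene, Zircon, Beryl.
Poor cleavage excludes Halite, Sylvite, Quartz, Topaz.
Adamantine luster — Sphene, Zircon remain.
Remaining candidates: Sphene, Zircon.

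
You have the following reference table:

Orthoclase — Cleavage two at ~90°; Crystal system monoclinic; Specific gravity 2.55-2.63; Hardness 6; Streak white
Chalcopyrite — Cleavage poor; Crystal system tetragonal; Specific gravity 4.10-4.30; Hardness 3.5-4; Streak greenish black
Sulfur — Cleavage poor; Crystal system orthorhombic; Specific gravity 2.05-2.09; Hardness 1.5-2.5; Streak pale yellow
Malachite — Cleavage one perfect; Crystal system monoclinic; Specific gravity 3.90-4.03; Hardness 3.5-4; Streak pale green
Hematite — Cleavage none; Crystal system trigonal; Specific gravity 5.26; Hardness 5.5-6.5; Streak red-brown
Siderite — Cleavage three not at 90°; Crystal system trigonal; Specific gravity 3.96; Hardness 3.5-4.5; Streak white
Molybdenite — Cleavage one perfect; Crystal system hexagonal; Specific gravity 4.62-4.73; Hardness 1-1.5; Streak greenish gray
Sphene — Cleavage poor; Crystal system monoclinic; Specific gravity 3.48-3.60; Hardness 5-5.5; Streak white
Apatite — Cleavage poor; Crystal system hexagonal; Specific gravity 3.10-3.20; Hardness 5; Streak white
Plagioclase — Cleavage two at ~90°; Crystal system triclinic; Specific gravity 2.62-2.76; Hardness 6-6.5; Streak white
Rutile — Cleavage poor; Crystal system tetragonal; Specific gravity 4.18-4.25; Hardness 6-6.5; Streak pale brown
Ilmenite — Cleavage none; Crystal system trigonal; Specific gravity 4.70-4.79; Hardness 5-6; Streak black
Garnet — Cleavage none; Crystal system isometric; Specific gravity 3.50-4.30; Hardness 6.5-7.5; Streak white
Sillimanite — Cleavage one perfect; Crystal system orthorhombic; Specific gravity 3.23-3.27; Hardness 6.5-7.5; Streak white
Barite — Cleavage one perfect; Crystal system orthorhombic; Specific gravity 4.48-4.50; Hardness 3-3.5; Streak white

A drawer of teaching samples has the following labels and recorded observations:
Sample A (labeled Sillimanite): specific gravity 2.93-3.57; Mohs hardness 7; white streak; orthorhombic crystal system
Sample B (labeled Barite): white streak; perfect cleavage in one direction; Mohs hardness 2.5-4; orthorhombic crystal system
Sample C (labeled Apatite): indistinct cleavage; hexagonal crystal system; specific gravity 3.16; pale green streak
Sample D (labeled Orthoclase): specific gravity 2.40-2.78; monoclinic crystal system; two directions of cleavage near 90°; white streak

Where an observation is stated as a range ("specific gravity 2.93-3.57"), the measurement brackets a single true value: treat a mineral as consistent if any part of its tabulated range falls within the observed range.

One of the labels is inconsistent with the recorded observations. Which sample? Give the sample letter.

C

Sample A: every observation is compatible with the reference values for Sillimanite.
Sample B: every observation is compatible with the reference values for Barite.
Sample C: pale green streak is outside the reference for Apatite (white streak) — mislabeled.
Sample D: every observation is compatible with the reference values for Orthoclase.
The mislabeled specimen is C.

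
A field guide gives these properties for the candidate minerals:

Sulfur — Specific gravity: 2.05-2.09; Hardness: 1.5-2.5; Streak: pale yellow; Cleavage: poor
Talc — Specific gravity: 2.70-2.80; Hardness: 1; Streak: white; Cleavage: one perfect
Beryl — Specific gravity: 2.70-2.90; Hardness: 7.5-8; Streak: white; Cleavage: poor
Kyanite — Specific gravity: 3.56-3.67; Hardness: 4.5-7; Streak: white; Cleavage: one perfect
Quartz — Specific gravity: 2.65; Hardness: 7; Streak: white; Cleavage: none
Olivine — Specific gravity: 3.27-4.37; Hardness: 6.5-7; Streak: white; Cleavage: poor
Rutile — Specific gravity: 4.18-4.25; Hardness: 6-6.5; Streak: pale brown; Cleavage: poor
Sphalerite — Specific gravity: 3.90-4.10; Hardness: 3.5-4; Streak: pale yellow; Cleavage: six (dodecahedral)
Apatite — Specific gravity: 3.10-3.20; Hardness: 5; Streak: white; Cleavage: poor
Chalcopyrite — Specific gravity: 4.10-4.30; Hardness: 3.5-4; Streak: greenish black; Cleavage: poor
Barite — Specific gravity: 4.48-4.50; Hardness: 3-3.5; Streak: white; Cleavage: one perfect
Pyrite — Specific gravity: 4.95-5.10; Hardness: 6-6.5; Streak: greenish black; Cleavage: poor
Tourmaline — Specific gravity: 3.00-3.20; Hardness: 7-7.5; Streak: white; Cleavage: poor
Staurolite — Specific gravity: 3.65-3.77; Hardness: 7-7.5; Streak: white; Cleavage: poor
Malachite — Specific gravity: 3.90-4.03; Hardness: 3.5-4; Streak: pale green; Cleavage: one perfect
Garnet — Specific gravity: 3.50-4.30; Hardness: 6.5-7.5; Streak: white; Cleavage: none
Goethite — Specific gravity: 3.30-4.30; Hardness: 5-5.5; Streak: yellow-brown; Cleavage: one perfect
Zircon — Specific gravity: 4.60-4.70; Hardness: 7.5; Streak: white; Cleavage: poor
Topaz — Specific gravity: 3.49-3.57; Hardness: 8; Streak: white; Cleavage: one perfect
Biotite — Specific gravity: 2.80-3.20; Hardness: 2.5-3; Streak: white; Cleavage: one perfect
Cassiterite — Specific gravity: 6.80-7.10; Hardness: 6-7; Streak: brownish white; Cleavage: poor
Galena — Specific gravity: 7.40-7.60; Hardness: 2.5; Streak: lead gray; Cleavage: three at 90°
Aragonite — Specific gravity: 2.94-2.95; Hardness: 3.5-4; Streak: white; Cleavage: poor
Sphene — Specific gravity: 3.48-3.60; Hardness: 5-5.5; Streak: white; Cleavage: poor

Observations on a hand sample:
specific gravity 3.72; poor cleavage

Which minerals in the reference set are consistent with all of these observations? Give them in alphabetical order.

Olivine, Staurolite

Specific gravity 3.72 — only Olivine, Staurolite, Garnet, Goethite remain.
Poor cleavage excludes Garnet, Goethite.
Remaining candidates: Olivine, Staurolite.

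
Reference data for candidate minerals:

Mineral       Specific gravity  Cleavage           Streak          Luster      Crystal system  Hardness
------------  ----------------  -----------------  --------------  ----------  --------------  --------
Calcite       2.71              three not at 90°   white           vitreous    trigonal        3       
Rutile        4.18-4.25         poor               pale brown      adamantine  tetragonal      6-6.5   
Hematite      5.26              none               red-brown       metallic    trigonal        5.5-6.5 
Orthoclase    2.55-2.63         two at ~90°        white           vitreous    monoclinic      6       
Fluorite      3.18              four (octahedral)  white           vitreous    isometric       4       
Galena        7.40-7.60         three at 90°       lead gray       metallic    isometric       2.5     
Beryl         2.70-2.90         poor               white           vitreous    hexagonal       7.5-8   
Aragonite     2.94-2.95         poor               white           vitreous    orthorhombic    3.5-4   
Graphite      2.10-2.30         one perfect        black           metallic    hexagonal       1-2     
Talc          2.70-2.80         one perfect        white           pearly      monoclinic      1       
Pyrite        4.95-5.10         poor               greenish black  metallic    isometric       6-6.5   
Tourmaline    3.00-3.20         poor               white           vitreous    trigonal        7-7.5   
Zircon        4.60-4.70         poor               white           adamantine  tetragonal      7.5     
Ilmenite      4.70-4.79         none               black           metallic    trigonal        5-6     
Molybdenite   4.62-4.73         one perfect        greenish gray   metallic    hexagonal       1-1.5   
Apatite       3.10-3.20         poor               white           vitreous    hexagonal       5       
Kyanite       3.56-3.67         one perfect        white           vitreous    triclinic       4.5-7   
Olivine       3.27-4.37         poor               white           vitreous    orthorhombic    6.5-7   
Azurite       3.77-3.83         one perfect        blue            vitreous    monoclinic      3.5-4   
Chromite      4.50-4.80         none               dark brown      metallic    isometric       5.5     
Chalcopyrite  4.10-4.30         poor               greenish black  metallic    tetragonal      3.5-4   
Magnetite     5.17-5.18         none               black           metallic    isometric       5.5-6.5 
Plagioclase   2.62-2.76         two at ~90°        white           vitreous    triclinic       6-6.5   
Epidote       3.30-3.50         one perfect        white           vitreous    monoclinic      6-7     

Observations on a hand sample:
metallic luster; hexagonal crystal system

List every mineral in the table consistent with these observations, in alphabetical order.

Graphite, Molybdenite

Metallic luster: narrows the field to Hematite, Galena, Graphite, Pyrite, Ilmenite, Molybdenite, Chromite, Chalcopyrite, Magnetite.
Hexagonal crystal system: narrows the field to Graphite, Molybdenite.
The minerals that satisfy all observations are Graphite, Molybdenite.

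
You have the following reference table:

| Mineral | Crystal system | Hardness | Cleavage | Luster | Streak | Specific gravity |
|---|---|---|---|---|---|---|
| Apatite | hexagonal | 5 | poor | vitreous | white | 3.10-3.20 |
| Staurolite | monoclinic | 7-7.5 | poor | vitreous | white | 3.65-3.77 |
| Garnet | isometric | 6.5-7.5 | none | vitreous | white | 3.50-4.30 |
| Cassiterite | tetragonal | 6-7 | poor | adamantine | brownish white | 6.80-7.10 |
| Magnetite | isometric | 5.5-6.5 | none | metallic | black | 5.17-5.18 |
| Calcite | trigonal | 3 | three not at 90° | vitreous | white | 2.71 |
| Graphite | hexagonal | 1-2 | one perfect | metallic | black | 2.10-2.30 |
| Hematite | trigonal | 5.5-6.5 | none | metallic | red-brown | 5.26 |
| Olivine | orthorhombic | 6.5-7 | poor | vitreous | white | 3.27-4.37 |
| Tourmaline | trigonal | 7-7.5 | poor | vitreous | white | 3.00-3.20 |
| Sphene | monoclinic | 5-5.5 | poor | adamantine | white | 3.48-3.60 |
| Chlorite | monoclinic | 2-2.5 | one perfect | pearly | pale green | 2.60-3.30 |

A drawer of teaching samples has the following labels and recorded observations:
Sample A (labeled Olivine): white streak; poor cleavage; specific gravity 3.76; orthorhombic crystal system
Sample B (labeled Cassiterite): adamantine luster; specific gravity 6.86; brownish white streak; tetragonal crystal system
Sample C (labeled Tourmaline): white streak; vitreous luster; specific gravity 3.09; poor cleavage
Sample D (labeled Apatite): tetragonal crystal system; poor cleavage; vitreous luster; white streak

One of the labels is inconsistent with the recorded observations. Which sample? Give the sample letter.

D

Sample A: every observation is compatible with the reference values for Olivine.
Sample B: every observation is compatible with the reference values for Cassiterite.
Sample C: every observation is compatible with the reference values for Tourmaline.
Sample D: tetragonal crystal system is outside the reference for Apatite (hexagonal system) — mislabeled.
Sample D is the mislabeled one.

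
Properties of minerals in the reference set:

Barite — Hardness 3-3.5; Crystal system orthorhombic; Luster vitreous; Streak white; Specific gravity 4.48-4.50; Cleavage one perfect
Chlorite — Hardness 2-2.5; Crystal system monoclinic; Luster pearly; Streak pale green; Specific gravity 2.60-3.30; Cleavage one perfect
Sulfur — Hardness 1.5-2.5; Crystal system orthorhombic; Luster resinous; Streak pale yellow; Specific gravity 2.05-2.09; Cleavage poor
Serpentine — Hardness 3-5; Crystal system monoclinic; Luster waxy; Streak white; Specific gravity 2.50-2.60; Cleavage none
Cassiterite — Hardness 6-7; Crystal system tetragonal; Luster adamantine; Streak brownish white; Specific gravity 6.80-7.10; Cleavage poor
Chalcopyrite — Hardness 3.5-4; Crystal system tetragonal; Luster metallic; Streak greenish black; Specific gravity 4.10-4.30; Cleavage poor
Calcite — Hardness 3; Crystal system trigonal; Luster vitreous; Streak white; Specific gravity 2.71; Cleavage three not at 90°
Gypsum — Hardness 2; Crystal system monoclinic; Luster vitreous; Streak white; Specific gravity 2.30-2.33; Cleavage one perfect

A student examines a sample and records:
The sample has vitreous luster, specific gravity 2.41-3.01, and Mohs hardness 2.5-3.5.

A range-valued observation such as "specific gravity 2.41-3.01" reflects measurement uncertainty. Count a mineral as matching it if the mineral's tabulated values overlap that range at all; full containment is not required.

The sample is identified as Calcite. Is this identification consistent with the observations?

Vitreous luster — agrees with Calcite (vitreous luster).
Specific gravity 2.41-3.01 — agrees with Calcite (SG 2.71).
Mohs hardness 2.5-3.5 — agrees with Calcite (hardness 3).
Every observed property is compatible with the reference values for Calcite.

Yes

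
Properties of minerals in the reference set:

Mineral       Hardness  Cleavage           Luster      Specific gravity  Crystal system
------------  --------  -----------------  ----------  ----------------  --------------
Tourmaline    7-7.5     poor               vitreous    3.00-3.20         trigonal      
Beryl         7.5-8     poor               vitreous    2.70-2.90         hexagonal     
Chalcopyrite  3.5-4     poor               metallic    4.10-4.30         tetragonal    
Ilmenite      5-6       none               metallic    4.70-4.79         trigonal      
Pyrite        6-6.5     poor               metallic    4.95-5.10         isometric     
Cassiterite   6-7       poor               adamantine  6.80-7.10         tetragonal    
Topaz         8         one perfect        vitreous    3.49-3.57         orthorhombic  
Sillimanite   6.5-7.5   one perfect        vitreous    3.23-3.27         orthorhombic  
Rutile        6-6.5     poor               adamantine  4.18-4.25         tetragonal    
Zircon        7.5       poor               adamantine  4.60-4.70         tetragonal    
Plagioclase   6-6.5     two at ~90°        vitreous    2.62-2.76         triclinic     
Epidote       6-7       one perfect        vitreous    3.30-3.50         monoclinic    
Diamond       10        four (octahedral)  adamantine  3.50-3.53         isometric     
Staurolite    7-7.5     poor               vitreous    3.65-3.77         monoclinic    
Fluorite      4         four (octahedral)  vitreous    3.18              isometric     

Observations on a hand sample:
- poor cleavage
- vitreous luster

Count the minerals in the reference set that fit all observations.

3

Poor cleavage: Tourmaline, Beryl, Chalcopyrite, Pyrite, Cassiterite, Rutile, Zircon, Staurolite remain.
Vitreous luster: narrows the field to Tourmaline, Beryl, Staurolite.
Remaining candidates: Beryl, Staurolite, Tourmaline.
That is 3 minerals.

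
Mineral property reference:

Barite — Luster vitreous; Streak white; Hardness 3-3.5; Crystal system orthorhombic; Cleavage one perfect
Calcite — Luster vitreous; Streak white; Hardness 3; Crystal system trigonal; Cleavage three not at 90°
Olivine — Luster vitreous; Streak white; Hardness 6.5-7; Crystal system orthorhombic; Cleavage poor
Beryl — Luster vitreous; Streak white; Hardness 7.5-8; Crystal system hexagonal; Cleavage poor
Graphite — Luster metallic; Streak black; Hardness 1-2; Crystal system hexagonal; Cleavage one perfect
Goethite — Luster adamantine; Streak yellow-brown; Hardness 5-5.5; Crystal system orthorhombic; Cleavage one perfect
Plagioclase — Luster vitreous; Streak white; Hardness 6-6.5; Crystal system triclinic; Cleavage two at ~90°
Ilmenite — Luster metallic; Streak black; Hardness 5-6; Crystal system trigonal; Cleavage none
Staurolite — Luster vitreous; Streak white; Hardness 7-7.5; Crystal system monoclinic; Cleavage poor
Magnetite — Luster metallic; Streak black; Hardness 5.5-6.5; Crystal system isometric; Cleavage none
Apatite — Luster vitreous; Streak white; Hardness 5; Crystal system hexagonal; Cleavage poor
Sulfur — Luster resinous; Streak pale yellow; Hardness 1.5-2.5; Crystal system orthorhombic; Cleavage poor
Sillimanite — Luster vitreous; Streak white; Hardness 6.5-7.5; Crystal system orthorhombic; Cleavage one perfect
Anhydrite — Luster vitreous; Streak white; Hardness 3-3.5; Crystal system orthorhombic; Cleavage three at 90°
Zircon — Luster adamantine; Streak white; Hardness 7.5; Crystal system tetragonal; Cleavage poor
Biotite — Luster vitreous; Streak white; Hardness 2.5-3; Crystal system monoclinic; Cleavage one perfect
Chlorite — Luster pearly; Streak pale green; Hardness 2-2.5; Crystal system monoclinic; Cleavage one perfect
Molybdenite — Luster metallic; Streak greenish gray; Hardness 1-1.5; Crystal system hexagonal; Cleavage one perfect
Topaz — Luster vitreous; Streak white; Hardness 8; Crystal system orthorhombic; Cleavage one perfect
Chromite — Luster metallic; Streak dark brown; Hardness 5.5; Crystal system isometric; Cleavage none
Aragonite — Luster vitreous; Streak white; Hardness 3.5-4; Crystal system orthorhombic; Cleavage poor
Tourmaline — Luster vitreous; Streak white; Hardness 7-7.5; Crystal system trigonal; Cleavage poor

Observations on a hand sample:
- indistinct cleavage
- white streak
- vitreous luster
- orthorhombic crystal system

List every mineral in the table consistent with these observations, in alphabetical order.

Indistinct cleavage — only Olivine, Beryl, Staurolite, Apatite, Sulfur, Zircon, Aragonite, Tourmaline remain.
White streak rules out Sulfur.
Vitreous luster eliminates Zircon.
Orthorhombic crystal system — only Olivine, Aragonite remain.
Consistent with every observation: Aragonite, Olivine.

Aragonite, Olivine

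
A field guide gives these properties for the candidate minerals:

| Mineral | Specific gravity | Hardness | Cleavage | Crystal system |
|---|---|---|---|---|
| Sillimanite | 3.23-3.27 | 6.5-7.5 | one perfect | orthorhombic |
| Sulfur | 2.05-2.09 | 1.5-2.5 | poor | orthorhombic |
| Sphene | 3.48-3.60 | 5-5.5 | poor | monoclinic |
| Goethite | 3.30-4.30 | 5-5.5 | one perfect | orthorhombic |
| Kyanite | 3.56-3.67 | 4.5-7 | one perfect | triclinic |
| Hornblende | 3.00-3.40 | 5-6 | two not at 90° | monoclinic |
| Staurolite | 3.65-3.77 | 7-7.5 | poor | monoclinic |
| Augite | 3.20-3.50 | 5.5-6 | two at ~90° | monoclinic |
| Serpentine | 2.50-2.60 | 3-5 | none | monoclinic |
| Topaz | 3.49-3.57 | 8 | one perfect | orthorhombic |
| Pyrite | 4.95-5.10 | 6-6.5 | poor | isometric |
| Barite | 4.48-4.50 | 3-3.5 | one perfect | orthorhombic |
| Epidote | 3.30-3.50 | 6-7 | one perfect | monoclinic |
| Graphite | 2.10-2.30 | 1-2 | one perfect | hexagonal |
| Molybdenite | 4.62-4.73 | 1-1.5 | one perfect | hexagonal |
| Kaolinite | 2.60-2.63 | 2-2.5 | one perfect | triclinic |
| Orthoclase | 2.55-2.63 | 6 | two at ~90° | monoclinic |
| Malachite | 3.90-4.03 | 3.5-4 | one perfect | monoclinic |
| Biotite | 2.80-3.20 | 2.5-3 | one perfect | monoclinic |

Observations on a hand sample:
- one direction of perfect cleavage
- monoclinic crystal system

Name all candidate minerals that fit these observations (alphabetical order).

Biotite, Epidote, Malachite

One direction of perfect cleavage: leaves Sillimanite, Goethite, Kyanite, Topaz, Barite, Epidote, Graphite, Molybdenite, Kaolinite, Malachite, Biotite.
Monoclinic crystal system: narrows the field to Epidote, Malachite, Biotite.
Consistent with every observation: Biotite, Epidote, Malachite.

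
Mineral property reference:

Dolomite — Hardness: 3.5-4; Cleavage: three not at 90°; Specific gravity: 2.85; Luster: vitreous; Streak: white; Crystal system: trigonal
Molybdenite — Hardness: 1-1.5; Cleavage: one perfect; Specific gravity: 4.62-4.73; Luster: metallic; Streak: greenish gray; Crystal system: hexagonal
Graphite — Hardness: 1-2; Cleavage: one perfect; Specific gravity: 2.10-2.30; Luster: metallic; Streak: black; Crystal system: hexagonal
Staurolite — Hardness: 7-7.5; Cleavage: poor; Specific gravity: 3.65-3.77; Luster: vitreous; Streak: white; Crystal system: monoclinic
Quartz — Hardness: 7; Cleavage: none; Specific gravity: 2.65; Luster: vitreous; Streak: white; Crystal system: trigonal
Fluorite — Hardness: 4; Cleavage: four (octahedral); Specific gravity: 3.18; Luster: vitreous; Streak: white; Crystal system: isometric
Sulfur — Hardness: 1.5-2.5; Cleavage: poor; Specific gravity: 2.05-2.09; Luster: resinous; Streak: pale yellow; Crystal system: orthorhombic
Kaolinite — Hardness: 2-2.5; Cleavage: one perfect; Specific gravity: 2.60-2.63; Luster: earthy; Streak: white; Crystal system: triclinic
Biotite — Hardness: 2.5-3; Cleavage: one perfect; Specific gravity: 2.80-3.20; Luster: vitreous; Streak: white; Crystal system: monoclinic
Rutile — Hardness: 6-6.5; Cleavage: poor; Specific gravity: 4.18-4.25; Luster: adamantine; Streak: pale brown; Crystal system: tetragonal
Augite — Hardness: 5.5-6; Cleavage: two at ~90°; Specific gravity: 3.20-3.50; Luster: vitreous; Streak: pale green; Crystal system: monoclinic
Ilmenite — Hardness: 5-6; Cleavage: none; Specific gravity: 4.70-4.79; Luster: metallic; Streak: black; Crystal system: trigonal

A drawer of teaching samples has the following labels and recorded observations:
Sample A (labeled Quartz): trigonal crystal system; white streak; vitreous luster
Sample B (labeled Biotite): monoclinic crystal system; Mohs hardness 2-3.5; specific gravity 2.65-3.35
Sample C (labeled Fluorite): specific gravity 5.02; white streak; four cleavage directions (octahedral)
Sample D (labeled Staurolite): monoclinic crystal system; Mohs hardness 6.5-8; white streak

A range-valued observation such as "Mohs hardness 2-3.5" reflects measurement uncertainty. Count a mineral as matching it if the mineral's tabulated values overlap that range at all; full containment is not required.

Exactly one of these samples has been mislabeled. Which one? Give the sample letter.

Sample A: nothing contradicts Quartz.
Sample B: nothing contradicts Biotite.
Sample C: specific gravity 5.02 is outside the reference for Fluorite (SG 3.18) — mislabeled.
Sample D: nothing contradicts Staurolite.
Sample C is the mislabeled one.

C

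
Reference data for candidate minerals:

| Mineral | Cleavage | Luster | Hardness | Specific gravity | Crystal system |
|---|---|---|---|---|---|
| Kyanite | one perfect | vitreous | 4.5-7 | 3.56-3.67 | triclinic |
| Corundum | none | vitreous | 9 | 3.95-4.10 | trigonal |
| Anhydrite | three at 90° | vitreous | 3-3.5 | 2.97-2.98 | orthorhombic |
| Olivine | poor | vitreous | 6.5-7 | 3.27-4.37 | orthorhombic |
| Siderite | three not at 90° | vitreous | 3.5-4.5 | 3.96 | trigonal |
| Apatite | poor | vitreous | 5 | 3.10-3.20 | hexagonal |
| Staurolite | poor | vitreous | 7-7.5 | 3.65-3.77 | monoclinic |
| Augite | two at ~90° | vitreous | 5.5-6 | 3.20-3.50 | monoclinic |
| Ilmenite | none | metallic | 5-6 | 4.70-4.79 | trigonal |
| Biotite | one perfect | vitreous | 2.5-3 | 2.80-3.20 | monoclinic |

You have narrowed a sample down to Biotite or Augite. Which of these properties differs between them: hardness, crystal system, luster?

hardness

Hardness: Biotite 2.5-3, Augite 5.5-6 — distinct.
Crystal system: both monoclinic — no difference.
Luster: both vitreous — no difference.
Of the listed properties, hardness is the one that separates them.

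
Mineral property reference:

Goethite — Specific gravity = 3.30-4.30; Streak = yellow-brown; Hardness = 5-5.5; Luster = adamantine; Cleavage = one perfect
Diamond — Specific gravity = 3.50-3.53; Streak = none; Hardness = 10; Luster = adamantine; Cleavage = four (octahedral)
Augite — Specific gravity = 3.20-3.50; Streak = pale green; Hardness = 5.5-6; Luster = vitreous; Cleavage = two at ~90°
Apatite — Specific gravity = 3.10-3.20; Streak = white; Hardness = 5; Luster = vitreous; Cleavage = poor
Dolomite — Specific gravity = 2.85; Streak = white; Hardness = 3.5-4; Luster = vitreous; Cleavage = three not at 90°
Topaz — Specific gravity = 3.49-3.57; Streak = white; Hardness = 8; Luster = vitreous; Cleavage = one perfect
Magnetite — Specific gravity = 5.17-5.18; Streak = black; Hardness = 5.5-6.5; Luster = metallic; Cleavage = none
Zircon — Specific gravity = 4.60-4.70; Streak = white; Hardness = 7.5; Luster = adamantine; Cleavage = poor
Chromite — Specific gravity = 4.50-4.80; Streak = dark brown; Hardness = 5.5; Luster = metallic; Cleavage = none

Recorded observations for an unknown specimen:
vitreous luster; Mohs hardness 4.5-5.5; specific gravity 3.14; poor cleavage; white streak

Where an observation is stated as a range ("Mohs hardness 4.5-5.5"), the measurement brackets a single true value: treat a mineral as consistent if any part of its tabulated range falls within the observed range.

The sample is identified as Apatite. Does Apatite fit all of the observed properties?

Vitreous luster — fits Apatite (vitreous luster).
Mohs hardness 4.5-5.5 — fits Apatite (hardness 5).
Specific gravity 3.14 — fits Apatite (SG 3.10-3.20).
Poor cleavage — fits Apatite (cleavage poor).
White streak — fits Apatite (white streak).
Every observed property is compatible with the reference values for Apatite.

Yes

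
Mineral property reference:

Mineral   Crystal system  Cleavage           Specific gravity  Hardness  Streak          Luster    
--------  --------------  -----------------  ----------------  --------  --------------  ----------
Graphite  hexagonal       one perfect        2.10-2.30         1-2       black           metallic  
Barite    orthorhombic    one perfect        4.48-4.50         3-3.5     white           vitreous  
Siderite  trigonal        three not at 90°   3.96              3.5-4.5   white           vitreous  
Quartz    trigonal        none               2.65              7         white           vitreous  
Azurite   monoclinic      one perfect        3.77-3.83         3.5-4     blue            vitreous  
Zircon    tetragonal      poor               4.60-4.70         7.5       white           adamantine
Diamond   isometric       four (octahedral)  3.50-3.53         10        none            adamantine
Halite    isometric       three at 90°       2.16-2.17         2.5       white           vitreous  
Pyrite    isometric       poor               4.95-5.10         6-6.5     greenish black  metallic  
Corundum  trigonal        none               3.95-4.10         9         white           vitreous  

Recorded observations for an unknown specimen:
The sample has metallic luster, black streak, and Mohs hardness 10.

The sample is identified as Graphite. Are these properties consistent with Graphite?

Inconsistent

Metallic luster — fits Graphite (metallic luster).
Black streak — fits Graphite (black streak).
Mohs hardness 10 — Graphite has hardness 1-2; inconsistent.
The hardness observation rules out Graphite.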